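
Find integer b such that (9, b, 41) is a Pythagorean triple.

b² = c² - a² = 41² - 9² = 1681 - 81 = 1600
b = sqrt(1600) = 40

40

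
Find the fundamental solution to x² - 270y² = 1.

We seek the smallest positive integers (x, y) with x² - 270y² = 1, i.e., x² = 270y² + 1.
Try successive y values:
y = 1: x² = 270·1² + 1 = 271, not a perfect square
y = 2: x² = 270·2² + 1 = 1081, not a perfect square
y = 3: x² = 270·3² + 1 = 2431, not a perfect square
... continuing the search (or via continued fractions) ...
y = 322: x² = 270·322² + 1 = 27994681, x = 5291 ✓

Verify: 5291² - 270·322² = 27994681 - 27994680 = 1 ✓

x = 5291, y = 322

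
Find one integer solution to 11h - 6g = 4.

Step 1: Check solvability.
gcd(11, 6) = 1
Since 1 divides 4, solutions exist.

Step 2: Apply extended Euclidean algorithm to find gcd.
We find integers such that 11*x0 + 6*y0 = 1

Step 3: Scale the particular solution.
Multiply by 4/1 = 4:
h = -4, g = -8

Step 4: Verify.
11*(-4) - 6*(-8) = 4 = 4 ✓

h = -4, g = -8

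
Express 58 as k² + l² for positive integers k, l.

We need to find integers k, l > 0 such that k² + l² = 58.
Trying k = 3: l² = 58 - 3² = 58 - 9 = 49
l = 7
Check: 3² + 7² = 9 + 49 = 58 ✓

58 = 3² + 7²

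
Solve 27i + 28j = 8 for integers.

Step 1: Check solvability.
gcd(27, 28) = 1
Since 1 divides 8, solutions exist.

Step 2: Apply extended Euclidean algorithm to find gcd.
We find integers such that 27*x0 + 28*y0 = 1

Step 3: Scale the particular solution.
Multiply by 8/1 = 8:
i = -8, j = 8

Step 4: Verify.
27*(-8) + 28*(8) = 8 = 8 ✓

i = -8, j = 8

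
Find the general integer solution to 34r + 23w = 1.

Step 1: Compute gcd(34, 23) = 1.
Since 1 divides 1, solutions exist.

Step 2: Find a particular solution using extended Euclidean algorithm.
We get r₀ = -2, w₀ = 3.
Check: 34*-2 + 23*3 = 1 = 1 ✓

Step 3: Write the general solution.
r = -2 + (23/1)t = -2 + 23t
w = 3 - (34/1)t = 3 - 34t
for any integer t.

r = -2 + 23t, w = 3 - 34t for integer t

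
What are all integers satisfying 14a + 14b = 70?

Step 1: Compute gcd(14, 14) = 14.
Since 14 divides 70, solutions exist.

Step 2: Find a particular solution using extended Euclidean algorithm.
We get a₀ = 0, b₀ = 5.
Check: 14*0 + 14*5 = 70 = 70 ✓

Step 3: Write the general solution.
a = 0 + (14/14)t = 0 + 1t
b = 5 - (14/14)t = 5 - 1t
for any integer t.

a = 0 + 1t, b = 5 - 1t for integer t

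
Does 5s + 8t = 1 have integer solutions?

Step 1: Compute gcd(5, 8).
gcd(5, 8) = 1

Step 2: Check divisibility.
Does 1 divide 1? 1 = 1 x 1, so yes.

By the theorem on linear Diophantine equations, 5s + 8t = 1 has integer solutions if and only if gcd(5, 8) divides 1. Since 1 | 1, solutions exist.

Yes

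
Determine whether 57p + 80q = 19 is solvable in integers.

Step 1: Compute gcd(57, 80).
gcd(57, 80) = 1

Step 2: Check divisibility.
Does 1 divide 19? 19 = 1 x 19, so yes.

By the theorem on linear Diophantine equations, 57p + 80q = 19 has integer solutions if and only if gcd(57, 80) divides 19. Since 1 | 19, solutions exist.

Yes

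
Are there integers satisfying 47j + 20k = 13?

Step 1: Compute gcd(47, 20).
gcd(47, 20) = 1

Step 2: Check divisibility.
Does 1 divide 13? 13 = 1 x 13, so yes.

By the theorem on linear Diophantine equations, 47j + 20k = 13 has integer solutions if and only if gcd(47, 20) divides 13. Since 1 | 13, solutions exist.

Yes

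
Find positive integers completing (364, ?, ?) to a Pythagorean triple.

We need the other leg and hypotenuse such that 364² + x² = c².
Take x = 1155, c = 1211: 364² + 1155² = 132496 + 1334025 = 1466521 = 1211² ✓
Triple: (1155, 364, 1211)

(1155, 364, 1211)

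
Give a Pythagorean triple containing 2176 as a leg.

We need the other leg and hypotenuse such that 2176² + x² = c².
Take x = 132, c = 2180: 2176² + 132² = 4734976 + 17424 = 4752400 = 2180² ✓
Triple: (132, 2176, 2180)

(132, 2176, 2180)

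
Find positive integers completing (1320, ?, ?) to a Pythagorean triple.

We need the other leg and hypotenuse such that 1320² + x² = c².
Take x = 416, c = 1384: 1320² + 416² = 1742400 + 173056 = 1915456 = 1384² ✓
Triple: (1320, 416, 1384)

(1320, 416, 1384)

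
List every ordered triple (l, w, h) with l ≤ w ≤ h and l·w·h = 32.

Iterate l from 1 to ⌊32^(1/3)⌋. For each l dividing 32, iterate w ≥ l with w dividing 32/l, and set h = 32/(l·w).
Triples found (5): (1×1×32), (1×2×16), (1×4×8), (2×2×8), (2×4×4)

(1×1×32), (1×2×16), (1×4×8), (2×2×8), (2×4×4)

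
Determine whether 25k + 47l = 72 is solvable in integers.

Step 1: Compute gcd(25, 47).
gcd(25, 47) = 1

Step 2: Check divisibility.
Does 1 divide 72? 72 = 1 x 72, so yes.

By the theorem on linear Diophantine equations, 25k + 47l = 72 has integer solutions if and only if gcd(25, 47) divides 72. Since 1 | 72, solutions exist.

Yes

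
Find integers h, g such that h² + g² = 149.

We need to find integers h, g > 0 such that h² + g² = 149.
Trying h = 7: g² = 149 - 7² = 149 - 49 = 100
g = 10
Check: 7² + 10² = 49 + 100 = 149 ✓

149 = 7² + 10²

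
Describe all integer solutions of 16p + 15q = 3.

Step 1: Compute gcd(16, 15) = 1.
Since 1 divides 3, solutions exist.

Step 2: Find a particular solution using extended Euclidean algorithm.
We get p₀ = 3, q₀ = -3.
Check: 16*3 + 15*-3 = 3 = 3 ✓

Step 3: Write the general solution.
p = 3 + (15/1)t = 3 + 15t
q = -3 - (16/1)t = -3 - 16t
for any integer t.

p = 3 + 15t, q = -3 - 16t for integer t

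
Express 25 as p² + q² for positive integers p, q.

We need to find integers p, q > 0 such that p² + q² = 25.
Trying p = 3: q² = 25 - 3² = 25 - 9 = 16
q = 4
Check: 3² + 4² = 9 + 16 = 25 ✓

25 = 3² + 4²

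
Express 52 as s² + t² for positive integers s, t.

We need to find integers s, t > 0 such that s² + t² = 52.
Trying s = 4: t² = 52 - 4² = 52 - 16 = 36
t = 6
Check: 4² + 6² = 16 + 36 = 52 ✓

52 = 4² + 6²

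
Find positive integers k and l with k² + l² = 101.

We need to find integers k, l > 0 such that k² + l² = 101.
Trying k = 1: l² = 101 - 1² = 101 - 1 = 100
l = 10
Check: 1² + 10² = 1 + 100 = 101 ✓

101 = 1² + 10²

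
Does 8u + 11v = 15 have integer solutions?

Step 1: Compute gcd(8, 11).
gcd(8, 11) = 1

Step 2: Check divisibility.
Does 1 divide 15? 15 = 1 x 15, so yes.

By the theorem on linear Diophantine equations, 8u + 11v = 15 has integer solutions if and only if gcd(8, 11) divides 15. Since 1 | 15, solutions exist.

Yes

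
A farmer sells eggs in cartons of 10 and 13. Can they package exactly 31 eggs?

We need non-negative a, b with 10a + 13b = 31.
gcd(10, 13) = 1 divides 31, but no a in [0, 3] gives non-negative b.

No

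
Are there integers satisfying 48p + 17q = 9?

Step 1: Compute gcd(48, 17).
gcd(48, 17) = 1

Step 2: Check divisibility.
Does 1 divide 9? 9 = 1 x 9, so yes.

By the theorem on linear Diophantine equations, 48p + 17q = 9 has integer solutions if and only if gcd(48, 17) divides 9. Since 1 | 9, solutions exist.

Yes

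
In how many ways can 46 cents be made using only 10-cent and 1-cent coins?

We need non-negative integers (x, y) with 10x + 1y = 46.
For each x from 0 to 4, check if (46 - 10x) is a non-negative multiple of 1.
Solutions (x, y): (0,46), (1,36), (2,26), (3,16), ...
Count: 5

5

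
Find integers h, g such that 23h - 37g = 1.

Step 1: Check solvability.
gcd(23, 37) = 1
Since 1 divides 1, solutions exist.

Step 2: Apply extended Euclidean algorithm to find gcd.
We find integers such that 23*x0 + 37*y0 = 1

Step 3: Scale the particular solution.
Multiply by 1/1 = 1:
h = -8, g = -5

Step 4: Verify.
23*(-8) - 37*(-5) = 1 = 1 ✓

h = -8, g = -5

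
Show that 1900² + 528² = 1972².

Compute a² + b²:
1900² + 528² = 3610000 + 278784 = 3888784
Compute c²:
1972² = 3888784
Since 3888784 = 3888784, it is a Pythagorean triple.

Yes, it is a Pythagorean triple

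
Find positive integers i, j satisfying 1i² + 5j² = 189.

Try small values of i and check whether (189 - 1i²)/5 is a perfect square.
i = 8: 1·8² = 64, so 5j² = 189 - 64 = 125, giving j² = 25, j = 5.
Check: 1·8² + 5·5² = 64 + 125 = 189 ✓

i = 8, j = 5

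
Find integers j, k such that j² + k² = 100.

We need to find integers j, k > 0 such that j² + k² = 100.
Trying j = 6: k² = 100 - 6² = 100 - 36 = 64
k = 8
Check: 6² + 8² = 36 + 64 = 100 ✓

100 = 6² + 8²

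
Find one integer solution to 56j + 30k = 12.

Step 1: Check solvability.
gcd(56, 30) = 2
Since 2 divides 12, solutions exist.

Step 2: Apply extended Euclidean algorithm to find gcd.
We find integers such that 56*x0 + 30*y0 = 2

Step 3: Scale the particular solution.
Multiply by 12/2 = 6:
j = 42, k = -78

Step 4: Verify.
56*(42) + 30*(-78) = 12 = 12 ✓

j = 42, k = -78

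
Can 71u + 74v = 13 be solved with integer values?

Step 1: Compute gcd(71, 74).
gcd(71, 74) = 1

Step 2: Check divisibility.
Does 1 divide 13? 13 = 1 x 13, so yes.

By the theorem on linear Diophantine equations, 71u + 74v = 13 has integer solutions if and only if gcd(71, 74) divides 13. Since 1 | 13, solutions exist.

Yes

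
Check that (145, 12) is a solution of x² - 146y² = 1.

Compute x² = 145² = 21025
Compute 146y² = 146·12² = 146·144 = 21024
x² - 146y² = 21025 - 21024 = 1
Since this equals 1, (145, 12) is a solution.

Yes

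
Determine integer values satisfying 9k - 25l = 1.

Step 1: Check solvability.
gcd(9, 25) = 1
Since 1 divides 1, solutions exist.

Step 2: Apply extended Euclidean algorithm to find gcd.
We find integers such that 9*x0 + 25*y0 = 1

Step 3: Scale the particular solution.
Multiply by 1/1 = 1:
k = -11, l = -4

Step 4: Verify.
9*(-11) - 25*(-4) = 1 = 1 ✓

k = -11, l = -4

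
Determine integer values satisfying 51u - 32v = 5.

Step 1: Check solvability.
gcd(51, 32) = 1
Since 1 divides 5, solutions exist.

Step 2: Apply extended Euclidean algorithm to find gcd.
We find integers such that 51*x0 + 32*y0 = 1

Step 3: Scale the particular solution.
Multiply by 5/1 = 5:
u = -25, v = -40

Step 4: Verify.
51*(-25) - 32*(-40) = 5 = 5 ✓

u = -25, v = -40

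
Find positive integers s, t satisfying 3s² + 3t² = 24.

Try small values of s and check whether (24 - 3s²)/3 is a perfect square.
s = 2: 3·2² = 12, so 3t² = 24 - 12 = 12, giving t² = 4, t = 2.
Check: 3·2² + 3·2² = 12 + 12 = 24 ✓

s = 2, t = 2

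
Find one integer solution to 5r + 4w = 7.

Step 1: Check solvability.
gcd(5, 4) = 1
Since 1 divides 7, solutions exist.

Step 2: Apply extended Euclidean algorithm to find gcd.
We find integers such that 5*x0 + 4*y0 = 1

Step 3: Scale the particular solution.
Multiply by 7/1 = 7:
r = 7, w = -7

Step 4: Verify.
5*(7) + 4*(-7) = 7 = 7 ✓

r = 7, w = -7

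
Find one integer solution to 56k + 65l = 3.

Step 1: Check solvability.
gcd(56, 65) = 1
Since 1 divides 3, solutions exist.

Step 2: Apply extended Euclidean algorithm to find gcd.
We find integers such that 56*x0 + 65*y0 = 1

Step 3: Scale the particular solution.
Multiply by 3/1 = 3:
k = -87, l = 75

Step 4: Verify.
56*(-87) + 65*(75) = 3 = 3 ✓

k = -87, l = 75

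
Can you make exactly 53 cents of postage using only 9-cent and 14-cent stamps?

We need non-negative x, y with 9x + 14y = 53.
gcd(9, 14) = 1 divides 53, so integer solutions exist, but checking x = 0..5 shows none with y ≥ 0.
So 53 cannot be made with non-negative stamp counts.

No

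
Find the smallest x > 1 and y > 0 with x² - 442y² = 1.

We seek the smallest positive integers (x, y) with x² - 442y² = 1, i.e., x² = 442y² + 1.
Try successive y values:
y = 1: x² = 442·1² + 1 = 443, not a perfect square
y = 2: x² = 442·2² + 1 = 1769, not a perfect square
y = 3: x² = 442·3² + 1 = 3979, not a perfect square
... continuing the search (or via continued fractions) ...
y = 42: x² = 442·42² + 1 = 779689, x = 883 ✓

Verify: 883² - 442·42² = 779689 - 779688 = 1 ✓

x = 883, y = 42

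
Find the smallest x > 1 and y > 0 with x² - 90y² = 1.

We seek the smallest positive integers (x, y) with x² - 90y² = 1, i.e., x² = 90y² + 1.
Try successive y values:
y = 1: x² = 90·1² + 1 = 91, not a perfect square
y = 2: x² = 90·2² + 1 = 361, x = 19 ✓

Verify: 19² - 90·2² = 361 - 360 = 1 ✓

x = 19, y = 2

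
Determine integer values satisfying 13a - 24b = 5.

Step 1: Check solvability.
gcd(13, 24) = 1
Since 1 divides 5, solutions exist.

Step 2: Apply extended Euclidean algorithm to find gcd.
We find integers such that 13*x0 + 24*y0 = 1

Step 3: Scale the particular solution.
Multiply by 5/1 = 5:
a = -55, b = -30

Step 4: Verify.
13*(-55) - 24*(-30) = 5 = 5 ✓

a = -55, b = -30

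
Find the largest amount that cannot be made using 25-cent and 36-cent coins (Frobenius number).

For two coprime denominations a and b, the Frobenius number (largest value not representable as a non-negative combination) is ab - a - b.
Here gcd(25, 36) = 1, so they are coprime.
F(25, 36) = 25·36 - 25 - 36 = 900 - 61 = 839

839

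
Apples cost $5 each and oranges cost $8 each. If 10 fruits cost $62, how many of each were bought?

Let a = apples, o = oranges.
a + o = 10
5a + 8o = 62
Substitute o = 10 - a:
5a + 8(10 - a) = 62
(5 - 8)a = 62 - 80
-3a = -18
a = 6, o = 10 - 6 = 4

Apples: 6, Oranges: 4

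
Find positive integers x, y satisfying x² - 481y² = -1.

We need x² = 481y² - 1. Try successive y:
y = 1: x² = 481·1² - 1 = 480, not a perfect square
y = 2: x² = 481·2² - 1 = 1923, not a perfect square
y = 3: x² = 481·3² - 1 = 4328, not a perfect square
...
y = 43961: x² = 481·43961² - 1 = 929565939600 = 964140² ✓
Check: 964140² - 481·43961² = 929565939600 - 929565939601 = -1 ✓

x = 964140, y = 43961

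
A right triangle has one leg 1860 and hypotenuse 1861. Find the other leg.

a² = c² - b² = 3463321 - 3459600 = 3721
a = 61

61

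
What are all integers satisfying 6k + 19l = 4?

Step 1: Compute gcd(6, 19) = 1.
Since 1 divides 4, solutions exist.

Step 2: Find a particular solution using extended Euclidean algorithm.
We get k₀ = -12, l₀ = 4.
Check: 6*-12 + 19*4 = 4 = 4 ✓

Step 3: Write the general solution.
k = -12 + (19/1)t = -12 + 19t
l = 4 - (6/1)t = 4 - 6t
for any integer t.

k = -12 + 19t, l = 4 - 6t for integer t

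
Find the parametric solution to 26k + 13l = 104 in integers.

Step 1: Compute gcd(26, 13) = 13.
Since 13 divides 104, solutions exist.

Step 2: Find a particular solution using extended Euclidean algorithm.
We get k₀ = 0, l₀ = 8.
Check: 26*0 + 13*8 = 104 = 104 ✓

Step 3: Write the general solution.
k = 0 + (13/13)t = 0 + 1t
l = 8 - (26/13)t = 8 - 2t
for any integer t.

k = 0 + 1t, l = 8 - 2t for integer t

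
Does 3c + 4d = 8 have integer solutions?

Step 1: Compute gcd(3, 4).
gcd(3, 4) = 1

Step 2: Check divisibility.
Does 1 divide 8? 8 = 1 x 8, so yes.

By the theorem on linear Diophantine equations, 3c + 4d = 8 has integer solutions if and only if gcd(3, 4) divides 8. Since 1 | 8, solutions exist.

Yes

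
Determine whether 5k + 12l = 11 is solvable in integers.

Step 1: Compute gcd(5, 12).
gcd(5, 12) = 1

Step 2: Check divisibility.
Does 1 divide 11? 11 = 1 x 11, so yes.

By the theorem on linear Diophantine equations, 5k + 12l = 11 has integer solutions if and only if gcd(5, 12) divides 11. Since 1 | 11, solutions exist.

Yes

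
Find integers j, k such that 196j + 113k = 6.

Step 1: Check solvability.
gcd(196, 113) = 1
Since 1 divides 6, solutions exist.

Step 2: Apply extended Euclidean algorithm to find gcd.
We find integers such that 196*x0 + 113*y0 = 1

Step 3: Scale the particular solution.
Multiply by 6/1 = 6:
j = -294, k = 510

Step 4: Verify.
196*(-294) + 113*(510) = 6 = 6 ✓

j = -294, k = 510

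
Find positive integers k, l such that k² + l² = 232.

Search for k with 232 - k² a perfect square.
k = 6: 232 - 6² = 232 - 36 = 196 = 14² ✓
So k = 6, l = 14.

k = 6, l = 14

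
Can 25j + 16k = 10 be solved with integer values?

Step 1: Compute gcd(25, 16).
gcd(25, 16) = 1

Step 2: Check divisibility.
Does 1 divide 10? 10 = 1 x 10, so yes.

By the theorem on linear Diophantine equations, 25j + 16k = 10 has integer solutions if and only if gcd(25, 16) divides 10. Since 1 | 10, solutions exist.

Yes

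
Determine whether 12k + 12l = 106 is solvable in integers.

Step 1: Compute gcd(12, 12).
gcd(12, 12) = 12

Step 2: Check divisibility.
Does 12 divide 106? 106 = 12 x 8 + 10, so no.

By the theorem on linear Diophantine equations, 12k + 12l = 106 has integer solutions if and only if gcd(12, 12) divides 106. Since 12 does not divide 106, no solutions exist.

No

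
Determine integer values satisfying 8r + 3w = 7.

Step 1: Check solvability.
gcd(8, 3) = 1
Since 1 divides 7, solutions exist.

Step 2: Apply extended Euclidean algorithm to find gcd.
We find integers such that 8*x0 + 3*y0 = 1

Step 3: Scale the particular solution.
Multiply by 7/1 = 7:
r = -7, w = 21

Step 4: Verify.
8*(-7) + 3*(21) = 7 = 7 ✓

r = -7, w = 21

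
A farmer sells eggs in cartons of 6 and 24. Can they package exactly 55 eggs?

We need non-negative a, b with 6a + 24b = 55.
gcd(6, 24) = 6, and 6 does not divide 55.
No integer solutions exist.

No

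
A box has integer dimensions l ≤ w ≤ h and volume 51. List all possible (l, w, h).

Iterate l from 1 to ⌊51^(1/3)⌋. For each l dividing 51, iterate w ≥ l with w dividing 51/l, and set h = 51/(l·w).
Triples found (2): (1×1×51), (1×3×17)

(1×1×51), (1×3×17)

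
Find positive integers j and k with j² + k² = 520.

We need to find integers j, k > 0 such that j² + k² = 520.
Trying j = 6: k² = 520 - 6² = 520 - 36 = 484
k = 22
Check: 6² + 22² = 36 + 484 = 520 ✓

520 = 6² + 22²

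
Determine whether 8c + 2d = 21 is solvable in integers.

Step 1: Compute gcd(8, 2).
gcd(8, 2) = 2

Step 2: Check divisibility.
Does 2 divide 21? 21 = 2 x 10 + 1, so no.

By the theorem on linear Diophantine equations, 8c + 2d = 21 has integer solutions if and only if gcd(8, 2) divides 21. Since 2 does not divide 21, no solutions exist.

No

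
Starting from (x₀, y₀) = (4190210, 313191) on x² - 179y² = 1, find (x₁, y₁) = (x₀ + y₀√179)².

Solutions to x² - Dy² = 1 are generated by powers of (x₀ + y₀√D).
The next solution satisfies x₁ + y₁√179 = (x₀ + y₀√179)², giving:
x₁ = x₀² + 179y₀² = 4190210² + 179·313191² = 17557859844100 + 17557859844099 = 35115719688199
y₁ = 2x₀y₀ = 2·4190210·313191 = 2624672120220

Verify: 35115719688199² - 179·2624672120220² = 1233113769220166873779863601 - 1233113769220166873779863600 = 1 ✓

x = 35115719688199, y = 2624672120220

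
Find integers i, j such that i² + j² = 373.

We need to find integers i, j > 0 such that i² + j² = 373.
Trying i = 7: j² = 373 - 7² = 373 - 49 = 324
j = 18
Check: 7² + 18² = 49 + 324 = 373 ✓

373 = 7² + 18²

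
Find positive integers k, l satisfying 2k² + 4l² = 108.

Try small values of k and check whether (108 - 2k²)/4 is a perfect square.
k = 2: 2·2² = 8, so 4l² = 108 - 8 = 100, giving l² = 25, l = 5.
Check: 2·2² + 4·5² = 8 + 100 = 108 ✓

k = 2, l = 5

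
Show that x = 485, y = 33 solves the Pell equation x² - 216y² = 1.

Compute x² = 485² = 235225
Compute 216y² = 216·33² = 216·1089 = 235224
x² - 216y² = 235225 - 235224 = 1
Since this equals 1, (485, 33) is a solution.

Yes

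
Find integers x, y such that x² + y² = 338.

We need to find integers x, y > 0 such that x² + y² = 338.
Trying x = 7: y² = 338 - 7² = 338 - 49 = 289
y = 17
Check: 7² + 17² = 49 + 289 = 338 ✓

338 = 7² + 17²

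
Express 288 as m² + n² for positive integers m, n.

We need to find integers m, n > 0 such that m² + n² = 288.
Trying m = 12: n² = 288 - 12² = 288 - 144 = 144
n = 12
Check: 12² + 12² = 144 + 144 = 288 ✓

288 = 12² + 12²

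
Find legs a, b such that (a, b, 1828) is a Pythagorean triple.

We need a² + b² = 1828² = 3341584.
Trying: 1700² + 672² = 2890000 + 451584 = 3341584 ✓

(1700, 672, 1828)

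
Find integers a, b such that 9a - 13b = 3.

Step 1: Check solvability.
gcd(9, 13) = 1
Since 1 divides 3, solutions exist.

Step 2: Apply extended Euclidean algorithm to find gcd.
We find integers such that 9*x0 + 13*y0 = 1

Step 3: Scale the particular solution.
Multiply by 3/1 = 3:
a = 9, b = 6

Step 4: Verify.
9*(9) - 13*(6) = 3 = 3 ✓

a = 9, b = 6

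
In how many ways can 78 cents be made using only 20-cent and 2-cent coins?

We need non-negative integers (x, y) with 20x + 2y = 78.
For each x from 0 to 3, check if (78 - 20x) is a non-negative multiple of 2.
Solutions (x, y): (0,39), (1,29), (2,19), (3,9)
Count: 4

4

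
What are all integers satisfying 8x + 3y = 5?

Step 1: Compute gcd(8, 3) = 1.
Since 1 divides 5, solutions exist.

Step 2: Find a particular solution using extended Euclidean algorithm.
We get x₀ = -5, y₀ = 15.
Check: 8*-5 + 3*15 = 5 = 5 ✓

Step 3: Write the general solution.
x = -5 + (3/1)t = -5 + 3t
y = 15 - (8/1)t = 15 - 8t
for any integer t.

x = -5 + 3t, y = 15 - 8t for integer t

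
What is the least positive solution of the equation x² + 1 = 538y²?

We need x² = 538y² - 1. Try successive y:
y = 1: x² = 538·1² - 1 = 537, not a perfect square
y = 2: x² = 538·2² - 1 = 2151, not a perfect square
y = 3: x² = 538·3² - 1 = 4841, not a perfect square
...
y = 2977: x² = 538·2977² - 1 = 4768040601 = 69051² ✓
Check: 69051² - 538·2977² = 4768040601 - 4768040602 = -1 ✓

x = 69051, y = 2977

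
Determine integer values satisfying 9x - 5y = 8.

Step 1: Check solvability.
gcd(9, 5) = 1
Since 1 divides 8, solutions exist.

Step 2: Apply extended Euclidean algorithm to find gcd.
We find integers such that 9*x0 + 5*y0 = 1

Step 3: Scale the particular solution.
Multiply by 8/1 = 8:
x = -8, y = -16

Step 4: Verify.
9*(-8) - 5*(-16) = 8 = 8 ✓

x = -8, y = -16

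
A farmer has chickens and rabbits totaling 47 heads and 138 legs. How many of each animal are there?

Let c = chickens, r = rabbits.
Heads: c + r = 47
Legs: 2c + 4r = 138
From the first equation, c = 47 - r. Substitute:
2(47 - r) + 4r = 138
94 + 2r = 138
r = (138 - 94)/2 = 22
c = 47 - 22 = 25

Chickens: 25, Rabbits: 22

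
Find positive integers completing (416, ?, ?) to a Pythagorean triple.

We need the other leg and hypotenuse such that 416² + x² = c².
Take x = 87, c = 425: 416² + 87² = 173056 + 7569 = 180625 = 425² ✓
Triple: (87, 416, 425)

(87, 416, 425)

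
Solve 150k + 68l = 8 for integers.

Step 1: Check solvability.
gcd(150, 68) = 2
Since 2 divides 8, solutions exist.

Step 2: Apply extended Euclidean algorithm to find gcd.
We find integers such that 150*x0 + 68*y0 = 2

Step 3: Scale the particular solution.
Multiply by 8/2 = 4:
k = 20, l = -44

Step 4: Verify.
150*(20) + 68*(-44) = 8 = 8 ✓

k = 20, l = -44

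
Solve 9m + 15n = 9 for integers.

Step 1: Check solvability.
gcd(9, 15) = 3
Since 3 divides 9, solutions exist.

Step 2: Apply extended Euclidean algorithm to find gcd.
We find integers such that 9*x0 + 15*y0 = 3

Step 3: Scale the particular solution.
Multiply by 9/3 = 3:
m = 6, n = -3

Step 4: Verify.
9*(6) + 15*(-3) = 9 = 9 ✓

m = 6, n = -3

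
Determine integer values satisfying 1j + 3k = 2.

Step 1: Check solvability.
gcd(1, 3) = 1
Since 1 divides 2, solutions exist.

Step 2: Apply extended Euclidean algorithm to find gcd.
We find integers such that 1*x0 + 3*y0 = 1

Step 3: Scale the particular solution.
Multiply by 2/1 = 2:
j = 2, k = 0

Step 4: Verify.
1*(2) + 3*(0) = 2 = 2 ✓

j = 2, k = 0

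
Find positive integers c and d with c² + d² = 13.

We need to find integers c, d > 0 such that c² + d² = 13.
Trying c = 2: d² = 13 - 2² = 13 - 4 = 9
d = 3
Check: 2² + 3² = 4 + 9 = 13 ✓

13 = 2² + 3²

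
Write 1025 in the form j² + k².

We need to find integers j, k > 0 such that j² + k² = 1025.
Trying j = 1: k² = 1025 - 1² = 1025 - 1 = 1024
k = 32
Check: 1² + 32² = 1 + 1024 = 1025 ✓

1025 = 1² + 32²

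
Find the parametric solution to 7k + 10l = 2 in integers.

Step 1: Compute gcd(7, 10) = 1.
Since 1 divides 2, solutions exist.

Step 2: Find a particular solution using extended Euclidean algorithm.
We get k₀ = 6, l₀ = -4.
Check: 7*6 + 10*-4 = 2 = 2 ✓

Step 3: Write the general solution.
k = 6 + (10/1)t = 6 + 10t
l = -4 - (7/1)t = -4 - 7t
for any integer t.

k = 6 + 10t, l = -4 - 7t for integer t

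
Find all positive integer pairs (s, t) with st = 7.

The positive divisors of 7 are: 1, 7.
Each divisor d gives the pair (d, 7/d):
(1, 7), (7, 1)

(1, 7), (7, 1)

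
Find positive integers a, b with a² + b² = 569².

We need a² + b² = 569² = 323761.
Trying: 231² + 520² = 53361 + 270400 = 323761 ✓

(231, 520, 569)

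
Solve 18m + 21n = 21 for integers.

Step 1: Check solvability.
gcd(18, 21) = 3
Since 3 divides 21, solutions exist.

Step 2: Apply extended Euclidean algorithm to find gcd.
We find integers such that 18*x0 + 21*y0 = 3

Step 3: Scale the particular solution.
Multiply by 21/3 = 7:
m = -7, n = 7

Step 4: Verify.
18*(-7) + 21*(7) = 21 = 21 ✓

m = -7, n = 7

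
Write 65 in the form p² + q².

We need to find integers p, q > 0 such that p² + q² = 65.
Trying p = 1: q² = 65 - 1² = 65 - 1 = 64
q = 8
Check: 1² + 8² = 1 + 64 = 65 ✓

65 = 1² + 8²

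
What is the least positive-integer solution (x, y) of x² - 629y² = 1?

We seek the smallest positive integers (x, y) with x² - 629y² = 1, i.e., x² = 629y² + 1.
Try successive y values:
y = 1: x² = 629·1² + 1 = 630, not a perfect square
y = 2: x² = 629·2² + 1 = 2517, not a perfect square
y = 3: x² = 629·3² + 1 = 5662, not a perfect square
... continuing the search (or via continued fractions) ...
y = 4914100: x² = 629·4914100² + 1 = 15189330271490001, x = 123245001 ✓

Verify: 123245001² - 629·4914100² = 15189330271490001 - 15189330271490000 = 1 ✓

x = 123245001, y = 4914100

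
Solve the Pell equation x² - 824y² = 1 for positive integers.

We seek the smallest positive integers (x, y) with x² - 824y² = 1, i.e., x² = 824y² + 1.
Try successive y values:
y = 1: x² = 824·1² + 1 = 825, not a perfect square
y = 2: x² = 824·2² + 1 = 3297, not a perfect square
y = 3: x² = 824·3² + 1 = 7417, not a perfect square
... continuing the search (or via continued fractions) ...
y = 2074: x² = 824·2074² + 1 = 3544416225, x = 59535 ✓

Verify: 59535² - 824·2074² = 3544416225 - 3544416224 = 1 ✓

x = 59535, y = 2074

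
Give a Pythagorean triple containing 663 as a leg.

We need the other leg and hypotenuse such that 663² + x² = c².
Take x = 180, c = 687: 663² + 180² = 439569 + 32400 = 471969 = 687² ✓
Triple: (663, 180, 687)

(663, 180, 687)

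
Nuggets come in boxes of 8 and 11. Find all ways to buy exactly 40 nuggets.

We need non-negative integers (x, y) with 8x + 11y = 40.
For each x in 0..5, check if 40 - 8x is a non-negative multiple of 11.
x = 5: 11y = 0, y = 0 ✓

(5 boxes of 8, 0 boxes of 11)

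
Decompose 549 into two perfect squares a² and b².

We need to find integers a, b > 0 such that a² + b² = 549.
Trying a = 15: b² = 549 - 15² = 549 - 225 = 324
b = 18
Check: 15² + 18² = 225 + 324 = 549 ✓

549 = 15² + 18²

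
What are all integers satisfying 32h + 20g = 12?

Step 1: Compute gcd(32, 20) = 4.
Since 4 divides 12, solutions exist.

Step 2: Find a particular solution using extended Euclidean algorithm.
We get h₀ = 6, g₀ = -9.
Check: 32*6 + 20*-9 = 12 = 12 ✓

Step 3: Write the general solution.
h = 6 + (20/4)t = 6 + 5t
g = -9 - (32/4)t = -9 - 8t
for any integer t.

h = 6 + 5t, g = -9 - 8t for integer t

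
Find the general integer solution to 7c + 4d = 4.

Step 1: Compute gcd(7, 4) = 1.
Since 1 divides 4, solutions exist.

Step 2: Find a particular solution using extended Euclidean algorithm.
We get c₀ = -4, d₀ = 8.
Check: 7*-4 + 4*8 = 4 = 4 ✓

Step 3: Write the general solution.
c = -4 + (4/1)t = -4 + 4t
d = 8 - (7/1)t = 8 - 7t
for any integer t.

c = -4 + 4t, d = 8 - 7t for integer t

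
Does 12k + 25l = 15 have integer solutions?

Step 1: Compute gcd(12, 25).
gcd(12, 25) = 1

Step 2: Check divisibility.
Does 1 divide 15? 15 = 1 x 15, so yes.

By the theorem on linear Diophantine equations, 12k + 25l = 15 has integer solutions if and only if gcd(12, 25) divides 15. Since 1 | 15, solutions exist.

Yes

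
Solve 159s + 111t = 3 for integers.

Step 1: Check solvability.
gcd(159, 111) = 3
Since 3 divides 3, solutions exist.

Step 2: Apply extended Euclidean algorithm to find gcd.
We find integers such that 159*x0 + 111*y0 = 3

Step 3: Scale the particular solution.
Multiply by 3/3 = 1:
s = 7, t = -10

Step 4: Verify.
159*(7) + 111*(-10) = 3 = 3 ✓

s = 7, t = -10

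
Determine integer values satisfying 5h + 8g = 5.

Step 1: Check solvability.
gcd(5, 8) = 1
Since 1 divides 5, solutions exist.

Step 2: Apply extended Euclidean algorithm to find gcd.
We find integers such that 5*x0 + 8*y0 = 1

Step 3: Scale the particular solution.
Multiply by 5/1 = 5:
h = -15, g = 10

Step 4: Verify.
5*(-15) + 8*(10) = 5 = 5 ✓

h = -15, g = 10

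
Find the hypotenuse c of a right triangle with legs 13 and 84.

c² = a² + b² = 13² + 84² = 169 + 7056 = 7225
c = 85

85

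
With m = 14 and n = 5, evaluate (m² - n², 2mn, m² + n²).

a = m² - n² = 196 - 25 = 171
b = 2mn = 2·14·5 = 140
c = m² + n² = 196 + 25 = 221
Verify: 171² + 140² = 29241 + 19600 = 48841 = 221² ✓

(171, 140, 221)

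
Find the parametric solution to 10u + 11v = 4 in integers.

Step 1: Compute gcd(10, 11) = 1.
Since 1 divides 4, solutions exist.

Step 2: Find a particular solution using extended Euclidean algorithm.
We get u₀ = -4, v₀ = 4.
Check: 10*-4 + 11*4 = 4 = 4 ✓

Step 3: Write the general solution.
u = -4 + (11/1)t = -4 + 11t
v = 4 - (10/1)t = 4 - 10t
for any integer t.

u = -4 + 11t, v = 4 - 10t for integer t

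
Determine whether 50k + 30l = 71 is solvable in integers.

Step 1: Compute gcd(50, 30).
gcd(50, 30) = 10

Step 2: Check divisibility.
Does 10 divide 71? 71 = 10 x 7 + 1, so no.

By the theorem on linear Diophantine equations, 50k + 30l = 71 has integer solutions if and only if gcd(50, 30) divides 71. Since 10 does not divide 71, no solutions exist.

No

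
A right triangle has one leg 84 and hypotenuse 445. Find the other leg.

a² = c² - b² = 198025 - 7056 = 190969
a = 437

437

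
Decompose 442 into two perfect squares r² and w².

We need to find integers r, w > 0 such that r² + w² = 442.
Trying r = 1: w² = 442 - 1² = 442 - 1 = 441
w = 21
Check: 1² + 21² = 1 + 441 = 442 ✓

442 = 1² + 21²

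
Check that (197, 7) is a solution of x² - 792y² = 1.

Compute x² = 197² = 38809
Compute 792y² = 792·7² = 792·49 = 38808
x² - 792y² = 38809 - 38808 = 1
Since this equals 1, (197, 7) is a solution.

Yes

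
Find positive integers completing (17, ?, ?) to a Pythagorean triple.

We need the other leg and hypotenuse such that 17² + x² = c².
Take x = 144, c = 145: 17² + 144² = 289 + 20736 = 21025 = 145² ✓
Triple: (17, 144, 145)

(17, 144, 145)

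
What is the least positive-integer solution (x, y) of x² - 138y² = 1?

We seek the smallest positive integers (x, y) with x² - 138y² = 1, i.e., x² = 138y² + 1.
Try successive y values:
y = 1: x² = 138·1² + 1 = 139, not a perfect square
y = 2: x² = 138·2² + 1 = 553, not a perfect square
y = 3: x² = 138·3² + 1 = 1243, not a perfect square
... continuing the search (or via continued fractions) ...
y = 4: x² = 138·4² + 1 = 2209, x = 47 ✓

Verify: 47² - 138·4² = 2209 - 2208 = 1 ✓

x = 47, y = 4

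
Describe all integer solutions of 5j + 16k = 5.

Step 1: Compute gcd(5, 16) = 1.
Since 1 divides 5, solutions exist.

Step 2: Find a particular solution using extended Euclidean algorithm.
We get j₀ = -15, k₀ = 5.
Check: 5*-15 + 16*5 = 5 = 5 ✓

Step 3: Write the general solution.
j = -15 + (16/1)t = -15 + 16t
k = 5 - (5/1)t = 5 - 5t
for any integer t.

j = -15 + 16t, k = 5 - 5t for integer t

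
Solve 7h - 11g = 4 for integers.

Step 1: Check solvability.
gcd(7, 11) = 1
Since 1 divides 4, solutions exist.

Step 2: Apply extended Euclidean algorithm to find gcd.
We find integers such that 7*x0 + 11*y0 = 1

Step 3: Scale the particular solution.
Multiply by 4/1 = 4:
h = -12, g = -8

Step 4: Verify.
7*(-12) - 11*(-8) = 4 = 4 ✓

h = -12, g = -8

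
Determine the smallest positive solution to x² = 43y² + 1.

We seek the smallest positive integers (x, y) with x² - 43y² = 1, i.e., x² = 43y² + 1.
Try successive y values:
y = 1: x² = 43·1² + 1 = 44, not a perfect square
y = 2: x² = 43·2² + 1 = 173, not a perfect square
y = 3: x² = 43·3² + 1 = 388, not a perfect square
... continuing the search (or via continued fractions) ...
y = 531: x² = 43·531² + 1 = 12124324, x = 3482 ✓

Verify: 3482² - 43·531² = 12124324 - 12124323 = 1 ✓

x = 3482, y = 531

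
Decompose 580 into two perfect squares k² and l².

We need to find integers k, l > 0 such that k² + l² = 580.
Trying k = 2: l² = 580 - 2² = 580 - 4 = 576
l = 24
Check: 2² + 24² = 4 + 576 = 580 ✓

580 = 2² + 24²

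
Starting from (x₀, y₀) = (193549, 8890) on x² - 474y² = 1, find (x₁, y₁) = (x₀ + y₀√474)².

Solutions to x² - Dy² = 1 are generated by powers of (x₀ + y₀√D).
The next solution satisfies x₁ + y₁√474 = (x₀ + y₀√474)², giving:
x₁ = x₀² + 474y₀² = 193549² + 474·8890² = 37461215401 + 37461215400 = 74922430801
y₁ = 2x₀y₀ = 2·193549·8890 = 3441301220

Verify: 74922430801² - 474·3441301220² = 5613370637130633501601 - 5613370637130633501600 = 1 ✓

x = 74922430801, y = 3441301220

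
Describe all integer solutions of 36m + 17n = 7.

Step 1: Compute gcd(36, 17) = 1.
Since 1 divides 7, solutions exist.

Step 2: Find a particular solution using extended Euclidean algorithm.
We get m₀ = -56, n₀ = 119.
Check: 36*-56 + 17*119 = 7 = 7 ✓

Step 3: Write the general solution.
m = -56 + (17/1)t = -56 + 17t
n = 119 - (36/1)t = 119 - 36t
for any integer t.

m = -56 + 17t, n = 119 - 36t for integer t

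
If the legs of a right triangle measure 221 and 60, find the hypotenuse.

c² = a² + b² = 221² + 60² = 48841 + 3600 = 52441
c = 229

229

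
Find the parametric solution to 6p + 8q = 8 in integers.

Step 1: Compute gcd(6, 8) = 2.
Since 2 divides 8, solutions exist.

Step 2: Find a particular solution using extended Euclidean algorithm.
We get p₀ = -4, q₀ = 4.
Check: 6*-4 + 8*4 = 8 = 8 ✓

Step 3: Write the general solution.
p = -4 + (8/2)t = -4 + 4t
q = 4 - (6/2)t = 4 - 3t
for any integer t.

p = -4 + 4t, q = 4 - 3t for integer t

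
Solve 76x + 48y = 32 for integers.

Step 1: Check solvability.
gcd(76, 48) = 4
Since 4 divides 32, solutions exist.

Step 2: Apply extended Euclidean algorithm to find gcd.
We find integers such that 76*x0 + 48*y0 = 4

Step 3: Scale the particular solution.
Multiply by 32/4 = 8:
x = -40, y = 64

Step 4: Verify.
76*(-40) + 48*(64) = 32 = 32 ✓

x = -40, y = 64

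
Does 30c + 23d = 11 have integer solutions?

Step 1: Compute gcd(30, 23).
gcd(30, 23) = 1

Step 2: Check divisibility.
Does 1 divide 11? 11 = 1 x 11, so yes.

By the theorem on linear Diophantine equations, 30c + 23d = 11 has integer solutions if and only if gcd(30, 23) divides 11. Since 1 | 11, solutions exist.

Yes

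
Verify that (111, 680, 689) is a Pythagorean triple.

Compute a² + b²:
111² + 680² = 12321 + 462400 = 474721
Compute c²:
689² = 474721
Since 474721 = 474721, it is a Pythagorean triple.

Yes, it is a Pythagorean triple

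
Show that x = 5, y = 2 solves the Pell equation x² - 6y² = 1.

Compute x² = 5² = 25
Compute 6y² = 6·2² = 6·4 = 24
x² - 6y² = 25 - 24 = 1
Since this equals 1, (5, 2) is a solution.

Yes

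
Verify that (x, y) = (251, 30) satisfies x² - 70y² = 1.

Compute x² = 251² = 63001
Compute 70y² = 70·30² = 70·900 = 63000
x² - 70y² = 63001 - 63000 = 1
Since this equals 1, (251, 30) is a solution.

Yes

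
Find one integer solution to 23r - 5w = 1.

Step 1: Check solvability.
gcd(23, 5) = 1
Since 1 divides 1, solutions exist.

Step 2: Apply extended Euclidean algorithm to find gcd.
We find integers such that 23*x0 + 5*y0 = 1

Step 3: Scale the particular solution.
Multiply by 1/1 = 1:
r = 2, w = 9

Step 4: Verify.
23*(2) - 5*(9) = 1 = 1 ✓

r = 2, w = 9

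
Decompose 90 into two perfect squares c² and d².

We need to find integers c, d > 0 such that c² + d² = 90.
Trying c = 3: d² = 90 - 3² = 90 - 9 = 81
d = 9
Check: 3² + 9² = 9 + 81 = 90 ✓

90 = 3² + 9²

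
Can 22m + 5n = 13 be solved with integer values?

Step 1: Compute gcd(22, 5).
gcd(22, 5) = 1

Step 2: Check divisibility.
Does 1 divide 13? 13 = 1 x 13, so yes.

By the theorem on linear Diophantine equations, 22m + 5n = 13 has integer solutions if and only if gcd(22, 5) divides 13. Since 1 | 13, solutions exist.

Yes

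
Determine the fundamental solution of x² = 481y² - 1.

We need x² = 481y² - 1. Try successive y:
y = 1: x² = 481·1² - 1 = 480, not a perfect square
y = 2: x² = 481·2² - 1 = 1923, not a perfect square
y = 3: x² = 481·3² - 1 = 4328, not a perfect square
...
y = 43961: x² = 481·43961² - 1 = 929565939600 = 964140² ✓
Check: 964140² - 481·43961² = 929565939600 - 929565939601 = -1 ✓

x = 964140, y = 43961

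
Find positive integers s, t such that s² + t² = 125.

Search for s with 125 - s² a perfect square.
s = 2: 125 - 2² = 125 - 4 = 121 = 11² ✓
So s = 2, t = 11.

s = 2, t = 11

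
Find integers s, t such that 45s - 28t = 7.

Step 1: Check solvability.
gcd(45, 28) = 1
Since 1 divides 7, solutions exist.

Step 2: Apply extended Euclidean algorithm to find gcd.
We find integers such that 45*x0 + 28*y0 = 1

Step 3: Scale the particular solution.
Multiply by 7/1 = 7:
s = 35, t = 56

Step 4: Verify.
45*(35) - 28*(56) = 7 = 7 ✓

s = 35, t = 56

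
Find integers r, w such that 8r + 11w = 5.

Step 1: Check solvability.
gcd(8, 11) = 1
Since 1 divides 5, solutions exist.

Step 2: Apply extended Euclidean algorithm to find gcd.
We find integers such that 8*x0 + 11*y0 = 1

Step 3: Scale the particular solution.
Multiply by 5/1 = 5:
r = -20, w = 15

Step 4: Verify.
8*(-20) + 11*(15) = 5 = 5 ✓

r = -20, w = 15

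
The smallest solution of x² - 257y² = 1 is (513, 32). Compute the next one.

Solutions to x² - Dy² = 1 are generated by powers of (x₀ + y₀√D).
The next solution satisfies x₁ + y₁√257 = (x₀ + y₀√257)², giving:
x₁ = x₀² + 257y₀² = 513² + 257·32² = 263169 + 263168 = 526337
y₁ = 2x₀y₀ = 2·513·32 = 32832

Verify: 526337² - 257·32832² = 277030637569 - 277030637568 = 1 ✓

x = 526337, y = 32832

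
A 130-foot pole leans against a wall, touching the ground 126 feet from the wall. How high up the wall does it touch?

The ladder, wall, and ground form a right triangle with hypotenuse 130 and one leg 126.
By the Pythagorean theorem: h² = 130² - 126² = 16900 - 15876 = 1024
h = √1024 = 32 feet

32 feet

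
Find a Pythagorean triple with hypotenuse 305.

We need a² + b² = 305² = 93025.
Trying: 207² + 224² = 42849 + 50176 = 93025 ✓

(207, 224, 305)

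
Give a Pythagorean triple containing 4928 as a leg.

We need the other leg and hypotenuse such that 4928² + x² = c².
Take x = 1890, c = 5278: 4928² + 1890² = 24285184 + 3572100 = 27857284 = 5278² ✓
Triple: (1890, 4928, 5278)

(1890, 4928, 5278)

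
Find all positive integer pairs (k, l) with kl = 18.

The positive divisors of 18 are: 1, 2, 3, 6, 9, 18.
Each divisor d gives the pair (d, 18/d):
(1, 18), (2, 9), (3, 6), (6, 3), (9, 2), (18, 1)

(1, 18), (2, 9), (3, 6), (6, 3), (9, 2), (18, 1)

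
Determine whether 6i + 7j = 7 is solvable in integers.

Step 1: Compute gcd(6, 7).
gcd(6, 7) = 1

Step 2: Check divisibility.
Does 1 divide 7? 7 = 1 x 7, so yes.

By the theorem on linear Diophantine equations, 6i + 7j = 7 has integer solutions if and only if gcd(6, 7) divides 7. Since 1 | 7, solutions exist.

Yes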